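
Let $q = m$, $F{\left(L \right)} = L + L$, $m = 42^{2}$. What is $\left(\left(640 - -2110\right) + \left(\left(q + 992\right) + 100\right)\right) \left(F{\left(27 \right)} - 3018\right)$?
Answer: $-16616184$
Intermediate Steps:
$m = 1764$
$F{\left(L \right)} = 2 L$
$q = 1764$
$\left(\left(640 - -2110\right) + \left(\left(q + 992\right) + 100\right)\right) \left(F{\left(27 \right)} - 3018\right) = \left(\left(640 - -2110\right) + \left(\left(1764 + 992\right) + 100\right)\right) \left(2 \cdot 27 - 3018\right) = \left(\left(640 + 2110\right) + \left(2756 + 100\right)\right) \left(54 - 3018\right) = \left(2750 + 2856\right) \left(-2964\right) = 5606 \left(-2964\right) = -16616184$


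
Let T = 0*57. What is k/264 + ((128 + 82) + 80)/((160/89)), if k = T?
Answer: 2581/16 ≈ 161.31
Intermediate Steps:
T = 0
k = 0
k/264 + ((128 + 82) + 80)/((160/89)) = 0/264 + ((128 + 82) + 80)/((160/89)) = 0*(1/264) + (210 + 80)/((160*(1/89))) = 0 + 290/(160/89) = 0 + 290*(89/160) = 0 + 2581/16 = 2581/16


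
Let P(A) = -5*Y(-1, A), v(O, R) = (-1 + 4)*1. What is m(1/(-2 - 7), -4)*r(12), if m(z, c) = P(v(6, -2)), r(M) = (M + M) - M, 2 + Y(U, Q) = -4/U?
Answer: -120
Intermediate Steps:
v(O, R) = 3 (v(O, R) = 3*1 = 3)
Y(U, Q) = -2 - 4/U
P(A) = -10 (P(A) = -5*(-2 - 4/(-1)) = -5*(-2 - 4*(-1)) = -5*(-2 + 4) = -5*2 = -10)
r(M) = M (r(M) = 2*M - M = M)
m(z, c) = -10
m(1/(-2 - 7), -4)*r(12) = -10*12 = -120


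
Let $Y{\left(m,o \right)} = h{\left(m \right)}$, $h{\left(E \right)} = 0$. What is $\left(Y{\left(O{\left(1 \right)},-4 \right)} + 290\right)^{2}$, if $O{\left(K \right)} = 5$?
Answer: $84100$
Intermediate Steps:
$Y{\left(m,o \right)} = 0$
$\left(Y{\left(O{\left(1 \right)},-4 \right)} + 290\right)^{2} = \left(0 + 290\right)^{2} = 290^{2} = 84100$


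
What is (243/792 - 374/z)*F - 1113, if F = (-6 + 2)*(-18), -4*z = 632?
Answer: -799896/869 ≈ -920.48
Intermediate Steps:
z = -158 (z = -¼*632 = -158)
F = 72 (F = -4*(-18) = 72)
(243/792 - 374/z)*F - 1113 = (243/792 - 374/(-158))*72 - 1113 = (243*(1/792) - 374*(-1/158))*72 - 1113 = (27/88 + 187/79)*72 - 1113 = (18589/6952)*72 - 1113 = 167301/869 - 1113 = -799896/869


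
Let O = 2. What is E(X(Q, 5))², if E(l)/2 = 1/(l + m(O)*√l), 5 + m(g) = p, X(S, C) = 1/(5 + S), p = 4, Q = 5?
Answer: 400/(1 - √10)² ≈ 85.553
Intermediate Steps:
m(g) = -1 (m(g) = -5 + 4 = -1)
E(l) = 2/(l - √l)
E(X(Q, 5))² = (2/(1/(5 + 5) - √(1/(5 + 5))))² = (2/(1/10 - √(1/10)))² = (2/(⅒ - √(⅒)))² = (2/(⅒ - √10/10))² = 4/(⅒ - √10/10)²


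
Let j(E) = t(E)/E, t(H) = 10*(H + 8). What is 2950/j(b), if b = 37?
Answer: 2183/9 ≈ 242.56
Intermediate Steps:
t(H) = 80 + 10*H (t(H) = 10*(8 + H) = 80 + 10*H)
j(E) = (80 + 10*E)/E
2950/j(b) = 2950/(10 + 80/37) = 2950/(450/37) = 2950*(37/450) = 2183/9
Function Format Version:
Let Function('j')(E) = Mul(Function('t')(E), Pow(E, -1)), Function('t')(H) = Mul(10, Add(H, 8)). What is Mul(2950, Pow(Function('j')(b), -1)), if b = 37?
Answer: Rational(2183, 9) ≈ 242.56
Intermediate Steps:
Function('t')(H) = Add(80, Mul(10, H)) (Function('t')(H) = Mul(10, Add(8, H)) = Add(80, Mul(10, H)))
Function('j')(E) = Mul(Pow(E, -1), Add(80, Mul(10, E))) (Function('j')(E) = Mul(Add(80, Mul(10, E)), Pow(E, -1)) = Mul(Pow(E, -1), Add(80, Mul(10, E))))
Mul(2950, Pow(Function('j')(b), -1)) = Mul(2950, Pow(Add(10, Mul(80, Pow(37, -1))), -1)) = Mul(2950, Pow(Add(10, Mul(80, Rational(1, 37))), -1)) = Mul(2950, Pow(Add(10, Rational(80, 37)), -1)) = Mul(2950, Pow(Rational(450, 37), -1)) = Mul(2950, Rational(37, 450)) = Rational(2183, 9)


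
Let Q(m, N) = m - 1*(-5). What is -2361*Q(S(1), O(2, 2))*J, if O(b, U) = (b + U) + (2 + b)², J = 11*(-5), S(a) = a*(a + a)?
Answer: 908985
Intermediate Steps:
S(a) = 2*a² (S(a) = a*(2*a) = 2*a²)
J = -55
O(b, U) = U + b + (2 + b)² (O(b, U) = (U + b) + (2 + b)² = U + b + (2 + b)²)
Q(m, N) = 5 + m (Q(m, N) = m + 5 = 5 + m)
-2361*Q(S(1), O(2, 2))*J = -2361*(5 + 2*1²)*(-55) = -2361*(5 + 2*1)*(-55) = -2361*(5 + 2)*(-55) = -16527*(-55) = -2361*(-385) = 908985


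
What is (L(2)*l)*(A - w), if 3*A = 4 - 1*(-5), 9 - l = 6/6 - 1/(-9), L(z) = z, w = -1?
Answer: 568/9 ≈ 63.111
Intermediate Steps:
l = 71/9 (l = 9 - (6/6 - 1/(-9)) = 9 - (6*(⅙) - 1*(-⅑)) = 9 - (1 + ⅑) = 9 - 1*10/9 = 9 - 10/9 = 71/9 ≈ 7.8889)
A = 3 (A = (4 - 1*(-5))/3 = (4 + 5)/3 = (⅓)*9 = 3)
(L(2)*l)*(A - w) = (2*(71/9))*(3 - 1*(-1)) = 142*(3 + 1)/9 = (142/9)*4 = 568/9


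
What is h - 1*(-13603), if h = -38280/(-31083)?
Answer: 140953443/10361 ≈ 13604.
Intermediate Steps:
h = 12760/10361 (h = -38280*(-1/31083) = 12760/10361 ≈ 1.2315)
h - 1*(-13603) = 12760/10361 - 1*(-13603) = 12760/10361 + 13603 = 140953443/10361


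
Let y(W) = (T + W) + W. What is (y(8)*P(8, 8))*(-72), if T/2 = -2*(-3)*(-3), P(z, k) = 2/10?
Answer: 288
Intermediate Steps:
P(z, k) = ⅕ (P(z, k) = 2*(⅒) = ⅕)
T = -36 (T = 2*(-2*(-3)*(-3)) = 2*(6*(-3)) = 2*(-18) = -36)
y(W) = -36 + 2*W (y(W) = (-36 + W) + W = -36 + 2*W)
(y(8)*P(8, 8))*(-72) = ((-36 + 2*8)*(⅕))*(-72) = ((-36 + 16)*(⅕))*(-72) = -20*⅕*(-72) = -4*(-72) = 288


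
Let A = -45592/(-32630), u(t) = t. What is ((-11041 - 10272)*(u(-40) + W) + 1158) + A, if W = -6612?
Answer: 2313062965506/16315 ≈ 1.4178e+8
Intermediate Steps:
A = 22796/16315 (A = -45592*(-1/32630) = 22796/16315 ≈ 1.3972)
((-11041 - 10272)*(u(-40) + W) + 1158) + A = ((-11041 - 10272)*(-40 - 6612) + 1158) + 22796/16315 = (-21313*(-6652) + 1158) + 22796/16315 = (141774076 + 1158) + 22796/16315 = 141775234 + 22796/16315 = 2313062965506/16315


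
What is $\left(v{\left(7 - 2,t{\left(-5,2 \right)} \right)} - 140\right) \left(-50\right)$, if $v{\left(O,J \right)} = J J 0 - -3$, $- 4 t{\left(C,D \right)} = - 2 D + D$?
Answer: $6850$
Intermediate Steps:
$t{\left(C,D \right)} = \frac{D}{4}$ ($t{\left(C,D \right)} = - \frac{- 2 D + D}{4} = - \frac{\left(-1\right) D}{4} = \frac{D}{4}$)
$v{\left(O,J \right)} = 3$ ($v{\left(O,J \right)} = J^{2} \cdot 0 + 3 = 0 + 3 = 3$)
$\left(v{\left(7 - 2,t{\left(-5,2 \right)} \right)} - 140\right) \left(-50\right) = \left(3 - 140\right) \left(-50\right) = \left(-137\right) \left(-50\right) = 6850$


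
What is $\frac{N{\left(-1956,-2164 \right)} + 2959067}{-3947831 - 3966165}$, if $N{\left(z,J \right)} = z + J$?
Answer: $- \frac{2954947}{7913996} \approx -0.37338$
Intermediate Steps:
$N{\left(z,J \right)} = J + z$
$\frac{N{\left(-1956,-2164 \right)} + 2959067}{-3947831 - 3966165} = \frac{\left(-2164 - 1956\right) + 2959067}{-3947831 - 3966165} = \frac{-4120 + 2959067}{-7913996} = 2954947 \left(- \frac{1}{7913996}\right) = - \frac{2954947}{7913996}$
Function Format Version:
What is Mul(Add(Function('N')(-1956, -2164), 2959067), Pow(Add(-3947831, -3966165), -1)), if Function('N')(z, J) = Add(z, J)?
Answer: Rational(-2954947, 7913996) ≈ -0.37338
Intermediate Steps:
Function('N')(z, J) = Add(J, z)
Mul(Add(Function('N')(-1956, -2164), 2959067), Pow(Add(-3947831, -3966165), -1)) = Mul(Add(Add(-2164, -1956), 2959067), Pow(Add(-3947831, -3966165), -1)) = Mul(Add(-4120, 2959067), Pow(-7913996, -1)) = Mul(2954947, Rational(-1, 7913996)) = Rational(-2954947, 7913996)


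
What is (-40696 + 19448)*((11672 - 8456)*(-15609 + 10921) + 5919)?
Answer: 320221999872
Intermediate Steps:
(-40696 + 19448)*((11672 - 8456)*(-15609 + 10921) + 5919) = -21248*(3216*(-4688) + 5919) = -21248*(-15076608 + 5919) = -21248*(-15070689) = 320221999872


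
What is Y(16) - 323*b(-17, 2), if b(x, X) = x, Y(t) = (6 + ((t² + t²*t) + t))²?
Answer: 19137367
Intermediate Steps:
Y(t) = (6 + t + t² + t³)² (Y(t) = (6 + ((t² + t³) + t))² = (6 + (t + t² + t³))² = (6 + t + t² + t³)²)
Y(16) - 323*b(-17, 2) = (6 + 16 + 16² + 16³)² - 323*(-17) = (6 + 16 + 256 + 4096)² + 5491 = 4374² + 5491 = 19131876 + 5491 = 19137367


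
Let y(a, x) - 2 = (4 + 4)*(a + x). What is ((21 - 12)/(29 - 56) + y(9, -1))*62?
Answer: 12214/3 ≈ 4071.3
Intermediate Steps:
y(a, x) = 2 + 8*a + 8*x (y(a, x) = 2 + (4 + 4)*(a + x) = 2 + 8*(a + x) = 2 + (8*a + 8*x) = 2 + 8*a + 8*x)
((21 - 12)/(29 - 56) + y(9, -1))*62 = ((21 - 12)/(29 - 56) + (2 + 8*9 + 8*(-1)))*62 = (9/(-27) + (2 + 72 - 8))*62 = (9*(-1/27) + 66)*62 = (-⅓ + 66)*62 = (197/3)*62 = 12214/3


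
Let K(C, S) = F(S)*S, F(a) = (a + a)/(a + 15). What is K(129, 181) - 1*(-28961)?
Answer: 2870939/98 ≈ 29295.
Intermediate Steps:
F(a) = 2*a/(15 + a) (F(a) = (2*a)/(15 + a) = 2*a/(15 + a))
K(C, S) = 2*S²/(15 + S) (K(C, S) = (2*S/(15 + S))*S = 2*S²/(15 + S))
K(129, 181) - 1*(-28961) = 2*181²/(15 + 181) - 1*(-28961) = 2*32761/196 + 28961 = 2*32761*(1/196) + 28961 = 32761/98 + 28961 = 2870939/98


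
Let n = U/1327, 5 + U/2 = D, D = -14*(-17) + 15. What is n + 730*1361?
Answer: 1318414806/1327 ≈ 9.9353e+5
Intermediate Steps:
D = 253 (D = 238 + 15 = 253)
U = 496 (U = -10 + 2*253 = -10 + 506 = 496)
n = 496/1327 ≈ 0.37378
n + 730*1361 = 496/1327 + 730*1361 = 496/1327 + 993530 = 1318414806/1327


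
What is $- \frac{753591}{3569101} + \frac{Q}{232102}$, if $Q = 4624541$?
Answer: $\frac{16330543929359}{828395480302} \approx 19.713$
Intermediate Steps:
$- \frac{753591}{3569101} + \frac{Q}{232102} = - \frac{753591}{3569101} + \frac{4624541}{232102} = \frac{16330543929359}{828395480302}$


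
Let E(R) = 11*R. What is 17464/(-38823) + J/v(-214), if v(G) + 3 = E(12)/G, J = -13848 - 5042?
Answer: 26154484574/5008167 ≈ 5222.4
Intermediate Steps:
J = -18890
v(G) = -3 + 132/G (v(G) = -3 + (11*12)/G = -3 + 132/G)
17464/(-38823) + J/v(-214) = 17464/(-38823) - 18890/(-3 + 132/(-214)) = 17464*(-1/38823) - 18890/(-3 + 132*(-1/214)) = -17464/38823 - 18890/(-3 - 66/107) = -17464/38823 - 18890/(-387/107) = -17464/38823 - 18890*(-107/387) = -17464/38823 + 2021230/387 = 26154484574/5008167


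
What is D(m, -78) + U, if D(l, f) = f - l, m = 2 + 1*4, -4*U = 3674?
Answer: -2005/2 ≈ -1002.5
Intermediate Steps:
U = -1837/2 (U = -1/4*3674 = -1837/2 ≈ -918.50)
m = 6 (m = 2 + 4 = 6)
D(m, -78) + U = (-78 - 1*6) - 1837/2 = (-78 - 6) - 1837/2 = -84 - 1837/2 = -2005/2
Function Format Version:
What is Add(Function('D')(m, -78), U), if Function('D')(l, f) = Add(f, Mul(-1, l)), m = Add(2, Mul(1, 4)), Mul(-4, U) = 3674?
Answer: Rational(-2005, 2) ≈ -1002.5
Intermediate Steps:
U = Rational(-1837, 2) (U = Mul(Rational(-1, 4), 3674) = Rational(-1837, 2) ≈ -918.50)
m = 6 (m = Add(2, 4) = 6)
Add(Function('D')(m, -78), U) = Add(Add(-78, Mul(-1, 6)), Rational(-1837, 2)) = Add(Add(-78, -6), Rational(-1837, 2)) = Add(-84, Rational(-1837, 2)) = Rational(-2005, 2)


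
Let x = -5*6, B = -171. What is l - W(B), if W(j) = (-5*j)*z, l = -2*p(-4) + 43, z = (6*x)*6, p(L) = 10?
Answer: 923423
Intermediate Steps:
x = -30
z = -1080 (z = (6*(-30))*6 = -180*6 = -1080)
l = 23 (l = -2*10 + 43 = -20 + 43 = 23)
W(j) = 5400*j (W(j) = -5*j*(-1080) = 5400*j)
l - W(B) = 23 - 5400*(-171) = 23 - 1*(-923400) = 23 + 923400 = 923423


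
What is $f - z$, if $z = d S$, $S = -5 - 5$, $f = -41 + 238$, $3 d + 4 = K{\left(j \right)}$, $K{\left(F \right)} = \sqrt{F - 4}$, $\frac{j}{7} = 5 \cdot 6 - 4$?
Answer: $\frac{551}{3} + \frac{10 \sqrt{178}}{3} \approx 228.14$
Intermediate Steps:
$j = 182$ ($j = 7 \left(5 \cdot 6 - 4\right) = 7 \left(30 - 4\right) = 7 \cdot 26 = 182$)
$K{\left(F \right)} = \sqrt{-4 + F}$
$d = - \frac{4}{3} + \frac{\sqrt{178}}{3}$ ($d = - \frac{4}{3} + \frac{\sqrt{-4 + 182}}{3} = - \frac{4}{3} + \frac{\sqrt{178}}{3} \approx 3.1139$)
$f = 197$
$S = -10$
$z = \frac{40}{3} - \frac{10 \sqrt{178}}{3}$ ($z = \left(- \frac{4}{3} + \frac{\sqrt{178}}{3}\right) \left(-10\right) = \frac{40}{3} - \frac{10 \sqrt{178}}{3} \approx -31.139$)
$f - z = 197 - \left(\frac{40}{3} - \frac{10 \sqrt{178}}{3}\right) = \frac{551}{3} + \frac{10 \sqrt{178}}{3}$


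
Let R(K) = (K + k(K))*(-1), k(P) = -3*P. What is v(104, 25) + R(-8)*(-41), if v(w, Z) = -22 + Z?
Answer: 659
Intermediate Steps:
R(K) = 2*K (R(K) = (K - 3*K)*(-1) = -2*K*(-1) = 2*K)
v(104, 25) + R(-8)*(-41) = (-22 + 25) + (2*(-8))*(-41) = 3 - 16*(-41) = 3 + 656 = 659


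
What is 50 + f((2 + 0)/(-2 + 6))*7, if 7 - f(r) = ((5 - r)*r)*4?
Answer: 36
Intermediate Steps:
f(r) = 7 - 4*r*(5 - r) (f(r) = 7 - (5 - r)*r*4 = 7 - r*(5 - r)*4 = 7 - 4*r*(5 - r))
50 + f((2 + 0)/(-2 + 6))*7 = 50 + (7 - 20*(2 + 0)/(-2 + 6) + 4*((2 + 0)/(-2 + 6))²)*7 = 50 + (7 - 40/4 + 4*(2/4)²)*7 = 50 + (7 - 40/4 + 4*(2*(¼))²)*7 = 50 + (7 - 20*½ + 4*(½)²)*7 = 50 + (7 - 10 + 4*(¼))*7 = 50 + (7 - 10 + 1)*7 = 50 - 2*7 = 50 - 14 = 36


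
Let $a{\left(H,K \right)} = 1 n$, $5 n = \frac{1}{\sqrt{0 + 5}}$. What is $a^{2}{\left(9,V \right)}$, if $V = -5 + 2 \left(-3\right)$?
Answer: $\frac{1}{125} \approx 0.008$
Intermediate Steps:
$n = \frac{\sqrt{5}}{25}$ ($n = \frac{1}{5 \sqrt{0 + 5}} = \frac{1}{5 \sqrt{5}} = \frac{\frac{1}{5} \sqrt{5}}{5} = \frac{\sqrt{5}}{25} \approx 0.089443$)
$V = -11$ ($V = -5 - 6 = -11$)
$a{\left(H,K \right)} = \frac{\sqrt{5}}{25}$ ($a{\left(H,K \right)} = 1 \frac{\sqrt{5}}{25} = \frac{\sqrt{5}}{25}$)
$a^{2}{\left(9,V \right)} = \left(\frac{\sqrt{5}}{25}\right)^{2} = \frac{1}{125}$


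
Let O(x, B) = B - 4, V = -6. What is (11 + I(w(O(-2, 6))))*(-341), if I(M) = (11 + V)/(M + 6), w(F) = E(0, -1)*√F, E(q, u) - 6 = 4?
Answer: -302467/82 - 8525*√2/82 ≈ -3835.6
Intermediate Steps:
E(q, u) = 10 (E(q, u) = 6 + 4 = 10)
O(x, B) = -4 + B
w(F) = 10*√F
I(M) = 5/(6 + M) (I(M) = (11 - 6)/(M + 6) = 5/(6 + M))
(11 + I(w(O(-2, 6))))*(-341) = (11 + 5/(6 + 10*√(-4 + 6)))*(-341) = (11 + 5/(6 + 10*√2))*(-341) = -3751 - 1705/(6 + 10*√2)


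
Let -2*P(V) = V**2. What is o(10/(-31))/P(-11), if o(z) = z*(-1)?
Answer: -20/3751 ≈ -0.0053319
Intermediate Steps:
o(z) = -z
P(V) = -V**2/2
o(10/(-31))/P(-11) = (-10/(-31))/((-1/2*(-11)**2)) = (-10*(-1)/31)/((-1/2*121)) = (-1*(-10/31))/(-121/2) = (10/31)*(-2/121) = -20/3751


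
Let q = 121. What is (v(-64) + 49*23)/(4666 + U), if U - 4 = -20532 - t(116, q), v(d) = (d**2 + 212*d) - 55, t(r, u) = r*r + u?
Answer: 2800/9813 ≈ 0.28534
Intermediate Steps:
t(r, u) = u + r**2 (t(r, u) = r**2 + u = u + r**2)
v(d) = -55 + d**2 + 212*d
U = -34105 (U = 4 + (-20532 - (121 + 116**2)) = 4 + (-20532 - (121 + 13456)) = 4 + (-20532 - 1*13577) = 4 + (-20532 - 13577) = 4 - 34109 = -34105)
(v(-64) + 49*23)/(4666 + U) = ((-55 + (-64)**2 + 212*(-64)) + 49*23)/(4666 - 34105) = ((-55 + 4096 - 13568) + 1127)/(-29439) = (-9527 + 1127)*(-1/29439) = -8400*(-1/29439) = 2800/9813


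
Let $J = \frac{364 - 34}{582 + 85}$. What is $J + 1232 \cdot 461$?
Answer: $\frac{378824314}{667} \approx 5.6795 \cdot 10^{5}$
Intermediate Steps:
$J = \frac{330}{667} \approx 0.49475$
$J + 1232 \cdot 461 = \frac{330}{667} + 1232 \cdot 461 = \frac{330}{667} + 567952 = \frac{378824314}{667}$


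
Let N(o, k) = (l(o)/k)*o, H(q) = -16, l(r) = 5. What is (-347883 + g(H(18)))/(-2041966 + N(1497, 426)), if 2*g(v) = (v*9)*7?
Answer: 49470954/289956677 ≈ 0.17061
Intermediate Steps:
g(v) = 63*v/2 (g(v) = ((v*9)*7)/2 = ((9*v)*7)/2 = (63*v)/2 = 63*v/2)
N(o, k) = 5*o/k (N(o, k) = (5/k)*o = 5*o/k)
(-347883 + g(H(18)))/(-2041966 + N(1497, 426)) = (-347883 + (63/2)*(-16))/(-2041966 + 5*1497/426) = (-347883 - 504)/(-2041966 + 5*1497*(1/426)) = -348387/(-2041966 + 2495/142) = -348387/(-289956677/142) = -348387*(-142/289956677) = 49470954/289956677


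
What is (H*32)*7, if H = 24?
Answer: 5376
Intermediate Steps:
(H*32)*7 = (24*32)*7 = 768*7 = 5376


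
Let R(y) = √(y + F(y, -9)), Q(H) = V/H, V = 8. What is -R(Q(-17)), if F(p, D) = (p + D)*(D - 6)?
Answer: -√40919/17 ≈ -11.899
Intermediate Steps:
Q(H) = 8/H
F(p, D) = (-6 + D)*(D + p) (F(p, D) = (D + p)*(-6 + D) = (-6 + D)*(D + p))
R(y) = √(135 - 14*y) (R(y) = √(y + ((-9)² - 6*(-9) - 6*y - 9*y)) = √(y + (81 + 54 - 6*y - 9*y)) = √(y + (135 - 15*y)) = √(135 - 14*y))
-R(Q(-17)) = -√(135 - 112/(-17)) = -√(135 - 112*(-1)/17) = -√(135 - 14*(-8/17)) = -√(135 + 112/17) = -√(2407/17) = -√40919/17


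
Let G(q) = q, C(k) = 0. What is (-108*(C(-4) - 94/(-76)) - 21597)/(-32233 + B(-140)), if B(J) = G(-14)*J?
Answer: 137627/191729 ≈ 0.71782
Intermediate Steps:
B(J) = -14*J
(-108*(C(-4) - 94/(-76)) - 21597)/(-32233 + B(-140)) = (-108*(0 - 94/(-76)) - 21597)/(-32233 - 14*(-140)) = (-108*(0 - 94*(-1/76)) - 21597)/(-32233 + 1960) = (-108*(0 + 47/38) - 21597)/(-30273) = (-108*47/38 - 21597)*(-1/30273) = (-2538/19 - 21597)*(-1/30273) = -412881/19*(-1/30273) = 137627/191729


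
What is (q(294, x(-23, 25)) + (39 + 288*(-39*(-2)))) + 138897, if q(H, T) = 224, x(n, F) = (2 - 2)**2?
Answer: 161624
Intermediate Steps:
x(n, F) = 0 (x(n, F) = 0**2 = 0)
(q(294, x(-23, 25)) + (39 + 288*(-39*(-2)))) + 138897 = (224 + (39 + 288*(-39*(-2)))) + 138897 = (224 + (39 + 288*78)) + 138897 = (224 + (39 + 22464)) + 138897 = (224 + 22503) + 138897 = 22727 + 138897 = 161624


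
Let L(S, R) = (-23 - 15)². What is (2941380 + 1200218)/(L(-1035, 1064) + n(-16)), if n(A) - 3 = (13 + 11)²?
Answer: 4141598/2023 ≈ 2047.3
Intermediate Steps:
L(S, R) = 1444 (L(S, R) = (-38)² = 1444)
n(A) = 579 (n(A) = 3 + (13 + 11)² = 3 + 24² = 3 + 576 = 579)
(2941380 + 1200218)/(L(-1035, 1064) + n(-16)) = (2941380 + 1200218)/(1444 + 579) = 4141598/2023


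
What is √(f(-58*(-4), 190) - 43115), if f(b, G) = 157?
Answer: I*√42958 ≈ 207.26*I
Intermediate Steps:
√(f(-58*(-4), 190) - 43115) = √(157 - 43115) = √(-42958) = I*√42958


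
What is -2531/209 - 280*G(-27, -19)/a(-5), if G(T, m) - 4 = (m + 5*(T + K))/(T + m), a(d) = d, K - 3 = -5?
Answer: 1978283/4807 ≈ 411.54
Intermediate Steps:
K = -2 (K = 3 - 5 = -2)
G(T, m) = 4 + (-10 + m + 5*T)/(T + m) (G(T, m) = 4 + (m + 5*(T - 2))/(T + m) = 4 + (m + 5*(-2 + T))/(T + m) = 4 + (m + (-10 + 5*T))/(T + m) = 4 + (-10 + m + 5*T)/(T + m))
-2531/209 - 280*G(-27, -19)/a(-5) = -2531/209 - 280*(-(-10 + 5*(-19) + 9*(-27))/(5*(-27 - 19))) = -2531*1/209 - 280/((-5*(-46/(-10 - 95 - 243)))) = -2531/209 - 280/((-5/((-1/46*(-348))))) = -2531/209 - 280/((-5/174/23)) = -2531/209 - 280/((-5*23/174)) = -2531/209 - 280/(-115/174) = -2531/209 - 280*(-174/115) = -2531/209 + 9744/23 = 1978283/4807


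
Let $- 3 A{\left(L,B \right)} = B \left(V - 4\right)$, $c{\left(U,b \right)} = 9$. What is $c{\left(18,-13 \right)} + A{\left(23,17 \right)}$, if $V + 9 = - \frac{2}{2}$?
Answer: $\frac{265}{3} \approx 88.333$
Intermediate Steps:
$V = -10$ ($V = -9 - \frac{2}{2} = -9 - 1 = -10$)
$A{\left(L,B \right)} = \frac{14 B}{3}$ ($A{\left(L,B \right)} = - \frac{B \left(-10 - 4\right)}{3} = - \frac{B \left(-14\right)}{3} = - \frac{\left(-14\right) B}{3} = \frac{14 B}{3}$)
$c{\left(18,-13 \right)} + A{\left(23,17 \right)} = 9 + \frac{14}{3} \cdot 17 = 9 + \frac{238}{3} = \frac{265}{3}$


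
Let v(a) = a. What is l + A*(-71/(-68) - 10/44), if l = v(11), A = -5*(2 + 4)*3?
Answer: -23381/374 ≈ -62.516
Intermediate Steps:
A = -90 (A = -5*6*3 = -30*3 = -90)
l = 11
l + A*(-71/(-68) - 10/44) = 11 - 90*(-71/(-68) - 10/44) = 11 - 90*(-71*(-1/68) - 10*1/44) = 11 - 90*(71/68 - 5/22) = 11 - 90*611/748 = 11 - 27495/374 = -23381/374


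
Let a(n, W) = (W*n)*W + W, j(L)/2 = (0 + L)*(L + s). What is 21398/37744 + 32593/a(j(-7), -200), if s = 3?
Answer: 768084853/1320922050 ≈ 0.58148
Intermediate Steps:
j(L) = 2*L*(3 + L) (j(L) = 2*((0 + L)*(L + 3)) = 2*(L*(3 + L)) = 2*L*(3 + L))
a(n, W) = W + n*W**2 (a(n, W) = n*W**2 + W = W + n*W**2)
21398/37744 + 32593/a(j(-7), -200) = 21398/37744 + 32593/((-200*(1 - 400*(-7)*(3 - 7)))) = 21398*(1/37744) + 32593/((-200*(1 - 400*(-7)*(-4)))) = 10699/18872 + 32593/((-200*(1 - 200*56))) = 10699/18872 + 32593/((-200*(1 - 11200))) = 10699/18872 + 32593/((-200*(-11199))) = 10699/18872 + 32593/2239800 = 768084853/1320922050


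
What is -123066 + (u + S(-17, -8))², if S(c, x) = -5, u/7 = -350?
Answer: 5903959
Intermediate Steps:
u = -2450 (u = 7*(-350) = -2450)
-123066 + (u + S(-17, -8))² = -123066 + (-2450 - 5)² = -123066 + (-2455)² = -123066 + 6027025 = 5903959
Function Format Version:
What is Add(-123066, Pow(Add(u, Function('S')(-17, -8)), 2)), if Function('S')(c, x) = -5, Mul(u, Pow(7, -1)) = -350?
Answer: 5903959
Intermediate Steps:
u = -2450 (u = Mul(7, -350) = -2450)
Add(-123066, Pow(Add(u, Function('S')(-17, -8)), 2)) = Add(-123066, Pow(Add(-2450, -5), 2)) = Add(-123066, Pow(-2455, 2)) = Add(-123066, 6027025) = 5903959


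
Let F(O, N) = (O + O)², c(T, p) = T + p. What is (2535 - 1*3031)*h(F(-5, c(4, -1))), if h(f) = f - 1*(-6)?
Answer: -52576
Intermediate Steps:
F(O, N) = 4*O² (F(O, N) = (2*O)² = 4*O²)
h(f) = 6 + f (h(f) = f + 6 = 6 + f)
(2535 - 1*3031)*h(F(-5, c(4, -1))) = (2535 - 1*3031)*(6 + 4*(-5)²) = (2535 - 3031)*(6 + 4*25) = -496*(6 + 100) = -496*106 = -52576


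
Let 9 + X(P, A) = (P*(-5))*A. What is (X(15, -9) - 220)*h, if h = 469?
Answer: 209174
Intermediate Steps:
X(P, A) = -9 - 5*A*P (X(P, A) = -9 + (P*(-5))*A = -9 + (-5*P)*A = -9 - 5*A*P)
(X(15, -9) - 220)*h = ((-9 - 5*(-9)*15) - 220)*469 = ((-9 + 675) - 220)*469 = (666 - 220)*469 = 446*469 = 209174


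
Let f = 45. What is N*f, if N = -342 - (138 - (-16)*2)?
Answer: -23040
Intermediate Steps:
N = -512 (N = -342 - (138 - 1*(-32)) = -342 - (138 + 32) = -342 - 1*170 = -342 - 170 = -512)
N*f = -512*45 = -23040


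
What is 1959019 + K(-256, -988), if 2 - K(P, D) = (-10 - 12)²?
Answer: 1958537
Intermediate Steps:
K(P, D) = -482 (K(P, D) = 2 - (-10 - 12)² = 2 - 1*(-22)² = 2 - 1*484 = 2 - 484 = -482)
1959019 + K(-256, -988) = 1959019 - 482 = 1958537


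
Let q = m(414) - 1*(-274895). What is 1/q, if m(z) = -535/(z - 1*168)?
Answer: 246/67623635 ≈ 3.6378e-6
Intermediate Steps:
m(z) = -535/(-168 + z) (m(z) = -535/(z - 168) = -535/(-168 + z))
q = 67623635/246 (q = -535/(-168 + 414) - 1*(-274895) = -535/246 + 274895 = 67623635/246 ≈ 2.7489e+5)
1/q = 1/(67623635/246) = 246/67623635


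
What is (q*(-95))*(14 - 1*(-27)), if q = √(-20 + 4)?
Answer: -15580*I ≈ -15580.0*I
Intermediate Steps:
q = 4*I (q = √(-16) = 4*I ≈ 4.0*I)
(q*(-95))*(14 - 1*(-27)) = ((4*I)*(-95))*(14 - 1*(-27)) = (-380*I)*(14 + 27) = -380*I*41 = -15580*I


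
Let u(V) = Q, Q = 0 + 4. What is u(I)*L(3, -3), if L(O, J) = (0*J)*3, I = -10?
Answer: 0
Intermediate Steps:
Q = 4
u(V) = 4
L(O, J) = 0 (L(O, J) = 0*3 = 0)
u(I)*L(3, -3) = 4*0 = 0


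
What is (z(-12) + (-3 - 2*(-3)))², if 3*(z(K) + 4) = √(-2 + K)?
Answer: (3 - I*√14)²/9 ≈ -0.55556 - 2.4944*I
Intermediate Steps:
z(K) = -4 + √(-2 + K)/3
(z(-12) + (-3 - 2*(-3)))² = ((-4 + √(-2 - 12)/3) + (-3 - 2*(-3)))² = ((-4 + √(-14)/3) + (-3 + 6))² = ((-4 + (I*√14)/3) + 3)² = ((-4 + I*√14/3) + 3)² = (-1 + I*√14/3)²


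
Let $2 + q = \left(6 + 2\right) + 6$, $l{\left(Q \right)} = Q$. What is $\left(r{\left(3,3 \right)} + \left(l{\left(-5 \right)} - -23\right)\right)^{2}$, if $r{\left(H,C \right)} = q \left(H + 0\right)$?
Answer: $2916$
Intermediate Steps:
$q = 12$ ($q = -2 + \left(\left(6 + 2\right) + 6\right) = -2 + \left(8 + 6\right) = -2 + 14 = 12$)
$r{\left(H,C \right)} = 12 H$ ($r{\left(H,C \right)} = 12 \left(H + 0\right) = 12 H$)
$\left(r{\left(3,3 \right)} + \left(l{\left(-5 \right)} - -23\right)\right)^{2} = \left(12 \cdot 3 - -18\right)^{2} = \left(36 + \left(-5 + 23\right)\right)^{2} = \left(36 + 18\right)^{2} = 54^{2} = 2916$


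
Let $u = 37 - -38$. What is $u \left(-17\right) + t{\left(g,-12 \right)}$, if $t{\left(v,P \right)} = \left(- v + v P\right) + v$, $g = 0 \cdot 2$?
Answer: $-1275$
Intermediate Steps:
$g = 0$
$t{\left(v,P \right)} = P v$ ($t{\left(v,P \right)} = \left(- v + P v\right) + v = P v$)
$u = 75$ ($u = 37 + 38 = 75$)
$u \left(-17\right) + t{\left(g,-12 \right)} = 75 \left(-17\right) - 0 = -1275 + 0 = -1275$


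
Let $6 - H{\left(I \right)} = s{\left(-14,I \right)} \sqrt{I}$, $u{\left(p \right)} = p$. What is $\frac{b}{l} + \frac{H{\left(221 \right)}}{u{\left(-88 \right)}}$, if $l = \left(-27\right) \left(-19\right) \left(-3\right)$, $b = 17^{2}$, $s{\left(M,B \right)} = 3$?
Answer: $- \frac{17333}{67716} + \frac{3 \sqrt{221}}{88} \approx 0.25083$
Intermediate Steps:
$b = 289$
$l = -1539$ ($l = 513 \left(-3\right) = -1539$)
$H{\left(I \right)} = 6 - 3 \sqrt{I}$
$\frac{b}{l} + \frac{H{\left(221 \right)}}{u{\left(-88 \right)}} = \frac{289}{-1539} + \frac{6 - 3 \sqrt{221}}{-88} = 289 \left(- \frac{1}{1539}\right) + \left(6 - 3 \sqrt{221}\right) \left(- \frac{1}{88}\right) = - \frac{289}{1539} - \left(\frac{3}{44} - \frac{3 \sqrt{221}}{88}\right) = - \frac{17333}{67716} + \frac{3 \sqrt{221}}{88}$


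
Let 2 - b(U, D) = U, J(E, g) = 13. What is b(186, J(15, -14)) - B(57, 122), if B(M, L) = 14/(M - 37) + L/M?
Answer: -106499/570 ≈ -186.84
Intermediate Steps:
b(U, D) = 2 - U
B(M, L) = 14/(-37 + M) + L/M
b(186, J(15, -14)) - B(57, 122) = (2 - 1*186) - (-37*122 + 14*57 + 122*57)/(57*(-37 + 57)) = (2 - 186) - (-4514 + 798 + 6954)/(57*20) = -184 - 3238/(57*20) = -184 - 1*1619/570 = -184 - 1619/570 = -106499/570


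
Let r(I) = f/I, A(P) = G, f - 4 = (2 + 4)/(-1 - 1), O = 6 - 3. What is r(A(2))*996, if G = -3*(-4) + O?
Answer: 332/5 ≈ 66.400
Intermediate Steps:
O = 3
f = 1 (f = 4 + (2 + 4)/(-1 - 1) = 4 + 6/(-2) = 4 + 6*(-½) = 4 - 3 = 1)
G = 15 (G = -3*(-4) + 3 = 12 + 3 = 15)
A(P) = 15
r(I) = 1/I
r(A(2))*996 = 996/15 = (1/15)*996 = 332/5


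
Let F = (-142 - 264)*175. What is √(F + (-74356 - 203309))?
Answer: I*√348715 ≈ 590.52*I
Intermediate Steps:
F = -71050 (F = -406*175 = -71050)
√(F + (-74356 - 203309)) = √(-71050 + (-74356 - 203309)) = √(-71050 - 277665) = √(-348715) = I*√348715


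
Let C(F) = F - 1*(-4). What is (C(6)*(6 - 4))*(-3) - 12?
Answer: -72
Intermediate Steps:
C(F) = 4 + F (C(F) = F + 4 = 4 + F)
(C(6)*(6 - 4))*(-3) - 12 = ((4 + 6)*(6 - 4))*(-3) - 12 = (10*2)*(-3) - 12 = 20*(-3) - 12 = -60 - 12 = -72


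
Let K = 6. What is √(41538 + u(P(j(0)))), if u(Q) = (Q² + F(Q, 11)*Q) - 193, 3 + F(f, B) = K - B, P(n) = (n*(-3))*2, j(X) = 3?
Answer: √41813 ≈ 204.48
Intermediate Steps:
P(n) = -6*n (P(n) = -3*n*2 = -6*n)
F(f, B) = 3 - B (F(f, B) = -3 + (6 - B) = 3 - B)
u(Q) = -193 + Q² - 8*Q (u(Q) = (Q² + (3 - 1*11)*Q) - 193 = (Q² + (3 - 11)*Q) - 193 = (Q² - 8*Q) - 193 = -193 + Q² - 8*Q)
√(41538 + u(P(j(0)))) = √(41538 + (-193 + (-6*3)² - (-48)*3)) = √(41538 + (-193 + (-18)² - 8*(-18))) = √(41538 + (-193 + 324 + 144)) = √(41538 + 275) = √41813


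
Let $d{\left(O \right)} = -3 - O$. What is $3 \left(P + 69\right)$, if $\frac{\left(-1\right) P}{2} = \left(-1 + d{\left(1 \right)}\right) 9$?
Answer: $477$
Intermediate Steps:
$P = 90$ ($P = - 2 \left(-1 - 4\right) 9 = - 2 \left(\left(-5\right) 9\right) = \left(-2\right) \left(-45\right) = 90$)
$3 \left(P + 69\right) = 3 \left(90 + 69\right) = 3 \cdot 159 = 477$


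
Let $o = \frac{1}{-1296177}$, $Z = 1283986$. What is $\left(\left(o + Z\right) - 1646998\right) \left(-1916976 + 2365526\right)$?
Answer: $- \frac{211055246988818750}{1296177} \approx -1.6283 \cdot 10^{11}$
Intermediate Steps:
$o = - \frac{1}{1296177} \approx -7.715 \cdot 10^{-7}$
$\left(\left(o + Z\right) - 1646998\right) \left(-1916976 + 2365526\right) = \left(\left(- \frac{1}{1296177} + 1283986\right) - 1646998\right) \left(-1916976 + 2365526\right) = \left(\frac{1664273121521}{1296177} - 1646998\right) 448550 = \left(- \frac{470527805125}{1296177}\right) 448550 = - \frac{211055246988818750}{1296177}$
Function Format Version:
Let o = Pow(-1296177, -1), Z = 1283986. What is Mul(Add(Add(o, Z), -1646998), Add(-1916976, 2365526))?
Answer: Rational(-211055246988818750, 1296177) ≈ -1.6283e+11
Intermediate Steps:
o = Rational(-1, 1296177) ≈ -7.7150e-7
Mul(Add(Add(o, Z), -1646998), Add(-1916976, 2365526)) = Mul(Add(Add(Rational(-1, 1296177), 1283986), -1646998), Add(-1916976, 2365526)) = Mul(Add(Rational(1664273121521, 1296177), -1646998), 448550) = Mul(Rational(-470527805125, 1296177), 448550) = Rational(-211055246988818750, 1296177)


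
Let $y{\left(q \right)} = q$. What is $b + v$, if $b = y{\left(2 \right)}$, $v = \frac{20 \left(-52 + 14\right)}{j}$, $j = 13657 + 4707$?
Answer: $\frac{8992}{4591} \approx 1.9586$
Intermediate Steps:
$j = 18364$
$v = - \frac{190}{4591}$ ($v = \frac{20 \left(-52 + 14\right)}{18364} = 20 \left(-38\right) \frac{1}{18364} = \left(-760\right) \frac{1}{18364} = - \frac{190}{4591} \approx -0.041385$)
$b = 2$
$b + v = 2 - \frac{190}{4591} = \frac{8992}{4591}$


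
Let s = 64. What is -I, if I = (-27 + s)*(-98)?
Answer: 3626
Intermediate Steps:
I = -3626 (I = (-27 + 64)*(-98) = 37*(-98) = -3626)
-I = -1*(-3626) = 3626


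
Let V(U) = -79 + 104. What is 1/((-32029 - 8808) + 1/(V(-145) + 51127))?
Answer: -51152/2088894223 ≈ -2.4488e-5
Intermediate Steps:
V(U) = 25
1/((-32029 - 8808) + 1/(V(-145) + 51127)) = 1/((-32029 - 8808) + 1/(25 + 51127)) = 1/(-40837 + 1/51152) = 1/(-2088894223/51152) = -51152/2088894223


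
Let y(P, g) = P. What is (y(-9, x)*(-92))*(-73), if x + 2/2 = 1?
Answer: -60444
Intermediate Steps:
x = 0 (x = -1 + 1 = 0)
(y(-9, x)*(-92))*(-73) = -9*(-92)*(-73) = 828*(-73) = -60444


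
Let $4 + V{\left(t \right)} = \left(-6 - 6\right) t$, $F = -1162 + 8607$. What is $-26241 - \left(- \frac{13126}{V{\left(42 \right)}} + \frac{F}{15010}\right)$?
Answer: $- \frac{5007263190}{190627} \approx -26267.0$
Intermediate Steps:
$F = 7445$
$V{\left(t \right)} = -4 - 12 t$ ($V{\left(t \right)} = -4 + \left(-6 - 6\right) t = -4 - 12 t$)
$-26241 - \left(- \frac{13126}{V{\left(42 \right)}} + \frac{F}{15010}\right) = -26241 - \left(- \frac{13126}{-4 - 504} + \frac{7445}{15010}\right) = -26241 - \left(- \frac{13126}{-4 - 504} + 7445 \cdot \frac{1}{15010}\right) = -26241 - \left(- \frac{13126}{-508} + \frac{1489}{3002}\right) = -26241 - \left(\left(-13126\right) \left(- \frac{1}{508}\right) + \frac{1489}{3002}\right) = -26241 - \left(\frac{6563}{254} + \frac{1489}{3002}\right) = -26241 - \frac{5020083}{190627} = - \frac{5007263190}{190627}$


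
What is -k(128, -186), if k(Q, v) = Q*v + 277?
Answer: 23531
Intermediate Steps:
k(Q, v) = 277 + Q*v
-k(128, -186) = -(277 + 128*(-186)) = -(277 - 23808) = -1*(-23531) = 23531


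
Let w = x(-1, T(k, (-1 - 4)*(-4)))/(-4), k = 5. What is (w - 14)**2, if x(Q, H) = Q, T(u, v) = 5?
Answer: 3025/16 ≈ 189.06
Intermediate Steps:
w = 1/4 (w = -1/(-4) = -1*(-1/4) = 1/4 ≈ 0.25000)
(w - 14)**2 = (1/4 - 14)**2 = (-55/4)**2 = 3025/16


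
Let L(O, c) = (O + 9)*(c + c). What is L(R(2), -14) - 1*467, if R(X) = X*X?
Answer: -831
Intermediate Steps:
R(X) = X²
L(O, c) = 2*c*(9 + O) (L(O, c) = (9 + O)*(2*c) = 2*c*(9 + O))
L(R(2), -14) - 1*467 = 2*(-14)*(9 + 2²) - 1*467 = 2*(-14)*(9 + 4) - 467 = 2*(-14)*13 - 467 = -364 - 467 = -831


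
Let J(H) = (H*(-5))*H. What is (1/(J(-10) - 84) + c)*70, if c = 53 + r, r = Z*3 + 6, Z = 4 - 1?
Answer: 1389885/292 ≈ 4759.9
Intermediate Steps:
Z = 3
J(H) = -5*H² (J(H) = (-5*H)*H = -5*H²)
r = 15 (r = 3*3 + 6 = 9 + 6 = 15)
c = 68 (c = 53 + 15 = 68)
(1/(J(-10) - 84) + c)*70 = (1/(-5*(-10)² - 84) + 68)*70 = (1/(-5*100 - 84) + 68)*70 = (1/(-500 - 84) + 68)*70 = (1/(-584) + 68)*70 = (-1/584 + 68)*70 = (39711/584)*70 = 1389885/292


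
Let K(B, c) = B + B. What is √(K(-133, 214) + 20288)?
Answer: √20022 ≈ 141.50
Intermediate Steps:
K(B, c) = 2*B
√(K(-133, 214) + 20288) = √(2*(-133) + 20288) = √(-266 + 20288) = √20022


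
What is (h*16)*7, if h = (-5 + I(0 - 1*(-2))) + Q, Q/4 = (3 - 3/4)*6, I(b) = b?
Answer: 5712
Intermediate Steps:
Q = 54 (Q = 4*((3 - 3/4)*6) = 4*((9/4)*6) = 4*(27/2) = 54)
h = 51 (h = (-5 + (0 - 1*(-2))) + 54 = (-5 + (0 + 2)) + 54 = (-5 + 2) + 54 = -3 + 54 = 51)
(h*16)*7 = (51*16)*7 = 816*7 = 5712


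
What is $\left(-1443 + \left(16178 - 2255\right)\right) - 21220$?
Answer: $-8740$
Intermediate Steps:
$\left(-1443 + \left(16178 - 2255\right)\right) - 21220 = \left(-1443 + 13923\right) - 21220 = 12480 - 21220 = -8740$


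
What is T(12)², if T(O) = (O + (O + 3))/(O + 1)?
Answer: 729/169 ≈ 4.3136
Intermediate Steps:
T(O) = (3 + 2*O)/(1 + O) (T(O) = (O + (3 + O))/(1 + O) = (3 + 2*O)/(1 + O))
T(12)² = ((3 + 2*12)/(1 + 12))² = ((3 + 24)/13)² = ((1/13)*27)² = (27/13)² = 729/169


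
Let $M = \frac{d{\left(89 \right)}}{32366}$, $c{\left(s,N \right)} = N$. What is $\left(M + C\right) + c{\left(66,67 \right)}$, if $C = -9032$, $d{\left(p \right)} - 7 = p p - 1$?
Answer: $- \frac{290153263}{32366} \approx -8964.8$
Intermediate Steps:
$d{\left(p \right)} = 6 + p^{2}$ ($d{\left(p \right)} = 7 + \left(p p - 1\right) = 7 + \left(p^{2} - 1\right) = 7 + \left(-1 + p^{2}\right) = 6 + p^{2}$)
$M = \frac{7927}{32366}$ ($M = \frac{6 + 89^{2}}{32366} = \left(6 + 7921\right) \frac{1}{32366} = 7927 \cdot \frac{1}{32366} = \frac{7927}{32366} \approx 0.24492$)
$\left(M + C\right) + c{\left(66,67 \right)} = \left(\frac{7927}{32366} - 9032\right) + 67 = - \frac{292321785}{32366} + 67 = - \frac{290153263}{32366}$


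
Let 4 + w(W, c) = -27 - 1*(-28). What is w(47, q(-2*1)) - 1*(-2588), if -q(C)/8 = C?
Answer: 2585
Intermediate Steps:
q(C) = -8*C
w(W, c) = -3 (w(W, c) = -4 + (-27 - 1*(-28)) = -4 + (-27 + 28) = -4 + 1 = -3)
w(47, q(-2*1)) - 1*(-2588) = -3 - 1*(-2588) = -3 + 2588 = 2585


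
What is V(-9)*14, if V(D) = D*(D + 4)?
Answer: 630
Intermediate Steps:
V(D) = D*(4 + D)
V(-9)*14 = -9*(4 - 9)*14 = -9*(-5)*14 = 45*14 = 630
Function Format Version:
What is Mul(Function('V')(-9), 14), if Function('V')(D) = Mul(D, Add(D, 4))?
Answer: 630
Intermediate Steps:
Function('V')(D) = Mul(D, Add(4, D))
Mul(Function('V')(-9), 14) = Mul(Mul(-9, Add(4, -9)), 14) = Mul(Mul(-9, -5), 14) = Mul(45, 14) = 630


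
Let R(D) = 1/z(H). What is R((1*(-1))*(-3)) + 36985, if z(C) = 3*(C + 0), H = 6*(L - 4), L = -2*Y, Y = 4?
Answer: 7988759/216 ≈ 36985.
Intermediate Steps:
L = -8 (L = -2*4 = -8)
H = -72 (H = 6*(-8 - 4) = 6*(-12) = -72)
z(C) = 3*C
R(D) = -1/216 (R(D) = 1/(3*(-72)) = 1/(-216) = -1/216)
R((1*(-1))*(-3)) + 36985 = -1/216 + 36985 = 7988759/216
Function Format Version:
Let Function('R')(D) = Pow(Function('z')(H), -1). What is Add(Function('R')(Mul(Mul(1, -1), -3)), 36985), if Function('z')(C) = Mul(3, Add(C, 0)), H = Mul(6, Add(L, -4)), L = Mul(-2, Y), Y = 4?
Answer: Rational(7988759, 216) ≈ 36985.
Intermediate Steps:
L = -8 (L = Mul(-2, 4) = -8)
H = -72 (H = Mul(6, Add(-8, -4)) = Mul(6, -12) = -72)
Function('z')(C) = Mul(3, C)
Function('R')(D) = Rational(-1, 216) (Function('R')(D) = Pow(Mul(3, -72), -1) = Pow(-216, -1) = Rational(-1, 216))
Add(Function('R')(Mul(Mul(1, -1), -3)), 36985) = Add(Rational(-1, 216), 36985) = Rational(7988759, 216)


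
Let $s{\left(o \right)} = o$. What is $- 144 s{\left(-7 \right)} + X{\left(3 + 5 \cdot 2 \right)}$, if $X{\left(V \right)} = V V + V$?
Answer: $1190$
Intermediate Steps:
$X{\left(V \right)} = V + V^{2}$ ($X{\left(V \right)} = V^{2} + V = V + V^{2}$)
$- 144 s{\left(-7 \right)} + X{\left(3 + 5 \cdot 2 \right)} = \left(-144\right) \left(-7\right) + \left(3 + 5 \cdot 2\right) \left(1 + \left(3 + 5 \cdot 2\right)\right) = 1008 + \left(3 + 10\right) \left(1 + \left(3 + 10\right)\right) = 1008 + 13 \left(1 + 13\right) = 1008 + 13 \cdot 14 = 1008 + 182 = 1190$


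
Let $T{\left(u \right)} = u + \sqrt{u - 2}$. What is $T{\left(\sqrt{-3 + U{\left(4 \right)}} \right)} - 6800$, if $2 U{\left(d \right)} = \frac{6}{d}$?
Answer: $- \frac{13599}{2} + 3 i \approx -6799.5 + 3.0 i$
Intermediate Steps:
$U{\left(d \right)} = \frac{3}{d}$ ($U{\left(d \right)} = \frac{6 \frac{1}{d}}{2} = \frac{3}{d}$)
$T{\left(u \right)} = u + \sqrt{-2 + u}$
$T{\left(\sqrt{-3 + U{\left(4 \right)}} \right)} - 6800 = \left(\sqrt{-3 + \frac{3}{4}} + \sqrt{-2 + \sqrt{-3 + \frac{3}{4}}}\right) - 6800 = \left(\sqrt{- \frac{9}{4}} + \sqrt{-2 + \sqrt{- \frac{9}{4}}}\right) - 6800 = \left(\frac{3 i}{2} + \sqrt{-2 + \frac{3 i}{2}}\right) - 6800 = \left(\frac{3 i}{2} + \left(\frac{1}{2} + \frac{3 i}{2}\right)\right) - 6800 = \left(\frac{1}{2} + 3 i\right) - 6800 = - \frac{13599}{2} + 3 i$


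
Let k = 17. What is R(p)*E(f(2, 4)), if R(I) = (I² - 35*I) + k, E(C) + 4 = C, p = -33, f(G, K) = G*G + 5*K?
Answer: 45220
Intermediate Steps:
f(G, K) = G² + 5*K
E(C) = -4 + C
R(I) = 17 + I² - 35*I (R(I) = (I² - 35*I) + 17 = 17 + I² - 35*I)
R(p)*E(f(2, 4)) = (17 + (-33)² - 35*(-33))*(-4 + (2² + 5*4)) = (17 + 1089 + 1155)*(-4 + (4 + 20)) = 2261*(-4 + 24) = 2261*20 = 45220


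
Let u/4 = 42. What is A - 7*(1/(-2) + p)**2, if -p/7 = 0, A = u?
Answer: 665/4 ≈ 166.25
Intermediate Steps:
u = 168 (u = 4*42 = 168)
A = 168
p = 0 (p = -7*0 = 0)
A - 7*(1/(-2) + p)**2 = 168 - 7*(1/(-2) + 0)**2 = 168 - 7*(1*(-1/2) + 0)**2 = 168 - 7*(-1/2 + 0)**2 = 168 - 7*(-1/2)**2 = 168 - 7*1/4 = 168 - 7/4 = 665/4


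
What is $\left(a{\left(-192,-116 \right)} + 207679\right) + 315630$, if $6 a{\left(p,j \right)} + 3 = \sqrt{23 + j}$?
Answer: $\frac{1046617}{2} + \frac{i \sqrt{93}}{6} \approx 5.2331 \cdot 10^{5} + 1.6073 i$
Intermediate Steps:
$a{\left(p,j \right)} = - \frac{1}{2} + \frac{\sqrt{23 + j}}{6}$
$\left(a{\left(-192,-116 \right)} + 207679\right) + 315630 = \left(\left(- \frac{1}{2} + \frac{\sqrt{23 - 116}}{6}\right) + 207679\right) + 315630 = \left(\left(- \frac{1}{2} + \frac{\sqrt{-93}}{6}\right) + 207679\right) + 315630 = \left(\left(- \frac{1}{2} + \frac{i \sqrt{93}}{6}\right) + 207679\right) + 315630 = \left(\frac{415357}{2} + \frac{i \sqrt{93}}{6}\right) + 315630 = \frac{1046617}{2} + \frac{i \sqrt{93}}{6}$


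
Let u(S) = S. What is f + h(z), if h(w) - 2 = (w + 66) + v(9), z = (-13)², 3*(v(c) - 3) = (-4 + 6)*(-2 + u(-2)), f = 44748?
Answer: 134956/3 ≈ 44985.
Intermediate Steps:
v(c) = ⅓ (v(c) = 3 + ((-4 + 6)*(-2 - 2))/3 = 3 + (2*(-4))/3 = 3 + (⅓)*(-8) = 3 - 8/3 = ⅓)
z = 169
h(w) = 205/3 + w (h(w) = 2 + ((w + 66) + ⅓) = 2 + ((66 + w) + ⅓) = 2 + (199/3 + w) = 205/3 + w)
f + h(z) = 44748 + (205/3 + 169) = 44748 + 712/3 = 134956/3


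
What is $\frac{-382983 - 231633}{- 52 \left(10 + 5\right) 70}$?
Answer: $\frac{25609}{2275} \approx 11.257$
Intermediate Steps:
$\frac{-382983 - 231633}{- 52 \left(10 + 5\right) 70} = - \frac{614616}{\left(-52\right) 15 \cdot 70} = - \frac{614616}{\left(-780\right) 70} = - \frac{614616}{-54600} = \left(-614616\right) \left(- \frac{1}{54600}\right) = \frac{25609}{2275}$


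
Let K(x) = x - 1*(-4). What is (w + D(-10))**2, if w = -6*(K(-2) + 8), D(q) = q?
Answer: 4900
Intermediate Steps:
K(x) = 4 + x (K(x) = x + 4 = 4 + x)
w = -60 (w = -6*((4 - 2) + 8) = -6*(2 + 8) = -6*10 = -60)
(w + D(-10))**2 = (-60 - 10)**2 = (-70)**2 = 4900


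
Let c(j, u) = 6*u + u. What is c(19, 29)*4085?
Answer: 829255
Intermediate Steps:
c(j, u) = 7*u
c(19, 29)*4085 = (7*29)*4085 = 203*4085 = 829255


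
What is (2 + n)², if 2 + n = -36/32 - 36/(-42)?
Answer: 225/3136 ≈ 0.071747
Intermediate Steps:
n = -127/56 (n = -2 + (-36/32 - 36/(-42)) = -2 + (-36*1/32 - 36*(-1/42)) = -2 + (-9/8 + 6/7) = -2 - 15/56 = -127/56 ≈ -2.2679)
(2 + n)² = (2 - 127/56)² = (-15/56)² = 225/3136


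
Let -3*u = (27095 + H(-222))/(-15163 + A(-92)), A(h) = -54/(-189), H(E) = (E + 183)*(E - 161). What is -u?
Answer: -294224/318417 ≈ -0.92402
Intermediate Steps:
H(E) = (-161 + E)*(183 + E) (H(E) = (183 + E)*(-161 + E) = (-161 + E)*(183 + E))
A(h) = 2/7 (A(h) = -54*(-1/189) = 2/7)
u = 294224/318417 (u = -(27095 + (-29463 + (-222)**2 + 22*(-222)))/(3*(-15163 + 2/7)) = -(27095 + (-29463 + 49284 - 4884))/(3*(-106139/7)) = -(27095 + 14937)*(-7)/(3*106139) = -42032*(-7)/(3*106139) = -1/3*(-294224/106139) = 294224/318417 ≈ 0.92402)
-u = -1*294224/318417 = -294224/318417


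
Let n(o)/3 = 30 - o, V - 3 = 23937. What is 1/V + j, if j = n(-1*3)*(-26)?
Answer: -61621559/23940 ≈ -2574.0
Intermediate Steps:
V = 23940 (V = 3 + 23937 = 23940)
n(o) = 90 - 3*o (n(o) = 3*(30 - o) = 90 - 3*o)
j = -2574 (j = (90 - (-3)*3)*(-26) = (90 - 3*(-3))*(-26) = (90 + 9)*(-26) = 99*(-26) = -2574)
1/V + j = 1/23940 - 2574 = -61621559/23940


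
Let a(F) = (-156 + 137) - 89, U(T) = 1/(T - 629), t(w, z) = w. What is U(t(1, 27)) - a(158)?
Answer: 67823/628 ≈ 108.00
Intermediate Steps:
U(T) = 1/(-629 + T)
a(F) = -108 (a(F) = -19 - 89 = -108)
U(t(1, 27)) - a(158) = 1/(-629 + 1) - 1*(-108) = 1/(-628) + 108 = -1/628 + 108 = 67823/628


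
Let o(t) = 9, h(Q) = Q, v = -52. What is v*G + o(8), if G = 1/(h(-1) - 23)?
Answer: 67/6 ≈ 11.167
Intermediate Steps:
G = -1/24 (G = 1/(-1 - 23) = 1/(-24) = -1/24 ≈ -0.041667)
v*G + o(8) = -52*(-1/24) + 9 = 13/6 + 9 = 67/6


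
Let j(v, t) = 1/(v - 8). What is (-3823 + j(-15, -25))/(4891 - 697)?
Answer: -4885/5359 ≈ -0.91155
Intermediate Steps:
j(v, t) = 1/(-8 + v)
(-3823 + j(-15, -25))/(4891 - 697) = (-3823 + 1/(-8 - 15))/(4891 - 697) = (-3823 + 1/(-23))/4194 = (-3823 - 1/23)*(1/4194) = -87930/23*1/4194 = -4885/5359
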